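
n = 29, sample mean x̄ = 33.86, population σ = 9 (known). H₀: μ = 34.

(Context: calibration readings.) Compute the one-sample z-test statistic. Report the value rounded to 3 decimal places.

test statistic = -0.084

SE = σ/√n = 9/√29 = 1.6713
z = (x̄−μ₀)/SE = (33.86−34)/1.6713 = -0.0838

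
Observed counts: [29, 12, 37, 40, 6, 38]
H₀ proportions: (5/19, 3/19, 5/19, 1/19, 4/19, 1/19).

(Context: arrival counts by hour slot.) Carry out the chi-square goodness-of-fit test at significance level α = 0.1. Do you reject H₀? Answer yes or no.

n = 162; E_i = n·p_i = [42.63, 25.58, 42.63, 8.53, 34.11, 8.53]
χ² = (29−42.63)²/42.63 + (12−25.58)²/25.58 + (37−42.63)²/42.63 + (40−8.53)²/8.53 + (6−34.11)²/34.11 + (38−8.53)²/8.53 = 253.5370
df = 5
p-value (upper-tail) = 0.00000
At α=0.1: p < α → reject H₀

reject H₀: yes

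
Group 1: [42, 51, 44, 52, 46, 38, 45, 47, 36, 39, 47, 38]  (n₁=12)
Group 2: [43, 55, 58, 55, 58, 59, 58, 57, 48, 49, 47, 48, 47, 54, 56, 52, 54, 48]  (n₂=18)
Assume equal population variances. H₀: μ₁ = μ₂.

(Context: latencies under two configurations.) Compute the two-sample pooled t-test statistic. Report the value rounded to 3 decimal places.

x̄₁=43.750, s₁=5.225, n₁=12
x̄₂=52.556, s₂=4.890, n₂=18
s_p² = [11·5.225² + 17·4.890²]/28 = 25.2391
SE = √(s_p²·(1/12+1/18)) = 1.8723
t = (43.750−52.556)/1.8723 = -4.7031
df = 28

test statistic = -4.703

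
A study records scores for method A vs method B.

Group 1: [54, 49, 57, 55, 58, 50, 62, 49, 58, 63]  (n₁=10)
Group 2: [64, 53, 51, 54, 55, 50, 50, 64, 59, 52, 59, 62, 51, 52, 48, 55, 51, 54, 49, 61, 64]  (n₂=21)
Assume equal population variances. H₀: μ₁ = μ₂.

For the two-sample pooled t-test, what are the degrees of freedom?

degrees of freedom = 29

df = n₁ + n₂ − 2 = 10 + 21 − 2 = 29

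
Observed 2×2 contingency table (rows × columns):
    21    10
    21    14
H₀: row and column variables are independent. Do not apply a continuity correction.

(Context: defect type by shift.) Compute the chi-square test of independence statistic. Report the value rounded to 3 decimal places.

test statistic = 0.426

Row totals [31, 35], col totals [42, 24], n=66
χ² = (21−19.73)²/19.73 + (10−11.27)²/11.27 + (21−22.27)²/22.27 + (14−12.73)²/12.73 = 0.4258
df = 1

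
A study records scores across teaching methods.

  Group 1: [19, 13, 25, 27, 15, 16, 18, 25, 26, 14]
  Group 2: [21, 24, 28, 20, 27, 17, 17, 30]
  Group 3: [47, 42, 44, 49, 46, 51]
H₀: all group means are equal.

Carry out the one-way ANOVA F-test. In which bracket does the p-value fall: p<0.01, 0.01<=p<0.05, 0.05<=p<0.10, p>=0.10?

p-value bracket: p<0.01

Group means [19.80, 23.00, 46.50], grand mean 27.542
SSB = Σnᵢ(x̄ᵢ−x̄)² = 2920.858; SSW = ΣΣ(x−x̄ᵢ)² = 495.100
MSB = 2920.858/2 = 1460.4292; MSW = 495.100/21 = 23.5762
F = MSB/MSW = 61.9451
df = (2, 21)
p-value (upper-tail) = 0.00000
→ bracket: p<0.01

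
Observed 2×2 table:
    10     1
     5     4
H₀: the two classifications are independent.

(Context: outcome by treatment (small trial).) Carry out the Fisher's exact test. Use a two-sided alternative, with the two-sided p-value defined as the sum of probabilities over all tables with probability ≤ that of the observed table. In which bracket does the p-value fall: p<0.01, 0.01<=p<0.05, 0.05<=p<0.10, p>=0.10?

Margins: r₁=11, r₂=9, c₁=15, c₂=5, n=20
p_obs = C(11,10)·C(9,5)/C(20,15); sum pmf over tables with pmf ≤ p_obs
p-value (two-sided) = 0.12732
→ bracket: p>=0.10

p-value bracket: p>=0.10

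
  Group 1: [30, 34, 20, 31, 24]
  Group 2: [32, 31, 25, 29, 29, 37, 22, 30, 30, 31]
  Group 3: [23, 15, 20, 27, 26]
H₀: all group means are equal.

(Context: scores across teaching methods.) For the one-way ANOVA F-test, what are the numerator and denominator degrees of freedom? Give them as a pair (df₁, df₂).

degrees of freedom = [2, 17]

k = 3 groups, N = 20 total
df = (k−1, N−k) = (3−1, 20−3) = (2, 17)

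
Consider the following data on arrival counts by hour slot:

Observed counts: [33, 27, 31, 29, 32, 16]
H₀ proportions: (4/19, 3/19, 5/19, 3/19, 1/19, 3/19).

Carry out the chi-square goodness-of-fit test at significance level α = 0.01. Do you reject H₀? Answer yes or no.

reject H₀: yes

n = 168; E_i = n·p_i = [35.37, 26.53, 44.21, 26.53, 8.84, 26.53]
χ² = (33−35.37)²/35.37 + (27−26.53)²/26.53 + (31−44.21)²/44.21 + (29−26.53)²/26.53 + (32−8.84)²/8.84 + (16−26.53)²/26.53 = 69.1739
df = 5
p-value (upper-tail) = 0.00000
At α=0.01: p < α → reject H₀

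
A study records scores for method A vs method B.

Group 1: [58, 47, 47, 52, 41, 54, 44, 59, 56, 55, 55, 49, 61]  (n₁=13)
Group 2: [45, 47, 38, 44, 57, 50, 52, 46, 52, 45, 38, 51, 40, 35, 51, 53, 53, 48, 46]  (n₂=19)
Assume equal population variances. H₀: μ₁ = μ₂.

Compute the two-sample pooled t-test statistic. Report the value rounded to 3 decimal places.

x̄₁=52.154, s₁=6.108, n₁=13
x̄₂=46.895, s₂=5.953, n₂=19
s_p² = [12·6.108² + 18·5.953²]/30 = 36.1827
SE = √(s_p²·(1/13+1/19)) = 2.1651
t = (52.154−46.895)/2.1651 = 2.4290
df = 30

test statistic = 2.429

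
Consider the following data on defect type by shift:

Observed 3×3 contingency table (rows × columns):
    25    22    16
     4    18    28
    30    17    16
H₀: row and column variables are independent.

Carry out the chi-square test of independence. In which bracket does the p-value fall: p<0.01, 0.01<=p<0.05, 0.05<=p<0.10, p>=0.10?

p-value bracket: p<0.01

Row totals [63, 50, 63], col totals [59, 57, 60], n=176
χ² = (25−21.12)²/21.12 + (22−20.40)²/20.40 + (16−21.48)²/21.48 + (4−16.76)²/16.76 + (18−16.19)²/16.19 + (28−17.05)²/17.05 + (30−21.12)²/21.12 + (17−20.40)²/20.40 + (16−21.48)²/21.48 = 24.8914
df = 4
p-value (upper-tail) = 0.00005
→ bracket: p<0.01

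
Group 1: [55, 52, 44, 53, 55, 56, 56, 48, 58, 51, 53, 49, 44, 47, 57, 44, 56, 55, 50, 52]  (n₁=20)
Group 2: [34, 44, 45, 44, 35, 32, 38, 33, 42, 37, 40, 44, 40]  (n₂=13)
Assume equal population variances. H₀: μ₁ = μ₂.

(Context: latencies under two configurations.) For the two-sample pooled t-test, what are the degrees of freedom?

df = n₁ + n₂ − 2 = 20 + 13 − 2 = 31

degrees of freedom = 31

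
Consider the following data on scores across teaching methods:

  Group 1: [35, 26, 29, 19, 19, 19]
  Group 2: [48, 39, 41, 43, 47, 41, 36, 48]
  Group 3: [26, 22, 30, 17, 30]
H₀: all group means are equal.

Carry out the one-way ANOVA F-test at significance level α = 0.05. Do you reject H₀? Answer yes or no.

reject H₀: yes

Group means [24.50, 42.88, 25.00], grand mean 32.368
SSB = Σnᵢ(x̄ᵢ−x̄)² = 1526.046; SSW = ΣΣ(x−x̄ᵢ)² = 486.375
MSB = 1526.046/2 = 763.0230; MSW = 486.375/16 = 30.3984
F = MSB/MSW = 25.1007
df = (2, 16)
p-value (upper-tail) = 0.00001
At α=0.05: p < α → reject H₀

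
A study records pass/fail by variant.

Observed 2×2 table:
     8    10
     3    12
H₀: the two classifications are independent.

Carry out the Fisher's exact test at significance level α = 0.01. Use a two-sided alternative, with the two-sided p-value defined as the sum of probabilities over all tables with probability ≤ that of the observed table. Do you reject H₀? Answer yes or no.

Margins: r₁=18, r₂=15, c₁=11, c₂=22, n=33
p_obs = C(18,8)·C(15,3)/C(33,11); sum pmf over tables with pmf ≤ p_obs
p-value (two-sided) = 0.26593
At α=0.01: p ≥ α → fail to reject H₀

reject H₀: no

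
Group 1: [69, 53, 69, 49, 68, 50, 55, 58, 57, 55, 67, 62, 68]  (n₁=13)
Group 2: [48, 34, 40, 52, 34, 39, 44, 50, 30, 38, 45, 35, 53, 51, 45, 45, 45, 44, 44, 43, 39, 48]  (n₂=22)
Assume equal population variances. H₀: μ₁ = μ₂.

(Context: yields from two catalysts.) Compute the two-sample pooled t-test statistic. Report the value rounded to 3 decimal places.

test statistic = 7.208

x̄₁=60.000, s₁=7.506, n₁=13
x̄₂=43.000, s₂=6.264, n₂=22
s_p² = [12·7.506² + 21·6.264²]/33 = 45.4545
SE = √(s_p²·(1/13+1/22)) = 2.3585
t = (60.000−43.000)/2.3585 = 7.2079
df = 33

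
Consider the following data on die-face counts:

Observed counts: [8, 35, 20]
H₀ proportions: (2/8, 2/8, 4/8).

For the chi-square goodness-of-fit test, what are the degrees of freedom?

degrees of freedom = 2

df = k − 1 = 3 − 1 = 2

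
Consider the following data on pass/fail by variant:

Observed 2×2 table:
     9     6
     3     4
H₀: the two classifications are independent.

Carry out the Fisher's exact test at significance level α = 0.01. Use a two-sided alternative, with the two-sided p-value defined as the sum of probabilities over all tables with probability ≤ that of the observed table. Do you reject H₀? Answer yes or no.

Margins: r₁=15, r₂=7, c₁=12, c₂=10, n=22
p_obs = C(15,9)·C(7,3)/C(22,12); sum pmf over tables with pmf ≤ p_obs
p-value (two-sided) = 0.65170
At α=0.01: p ≥ α → fail to reject H₀

reject H₀: no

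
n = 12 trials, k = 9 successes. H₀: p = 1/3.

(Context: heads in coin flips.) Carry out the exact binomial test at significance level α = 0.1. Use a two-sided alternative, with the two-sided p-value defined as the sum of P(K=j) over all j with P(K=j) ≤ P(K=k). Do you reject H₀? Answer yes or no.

reject H₀: yes

Exact binomial: n=12, k=9, p₀=1/3=0.3333
P(X=j) = C(n,j)·p₀^j·(1−p₀)^(n−j); p = Σ P(X=j) over j with P(X=j) ≤ P(X=9)
p-value (two-sided) = 0.00386
At α=0.1: p < α → reject H₀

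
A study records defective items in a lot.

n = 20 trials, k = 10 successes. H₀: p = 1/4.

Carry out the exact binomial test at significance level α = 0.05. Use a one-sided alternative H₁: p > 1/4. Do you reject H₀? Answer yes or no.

reject H₀: yes

Exact binomial: n=20, k=10, p₀=1/4=0.2500
P(X≥10) from Σ C(n,i)·p₀^i·(1−p₀)^(n−i)
p-value (one-sided, H₁ greater) = 0.01386
At α=0.05: p < α → reject H₀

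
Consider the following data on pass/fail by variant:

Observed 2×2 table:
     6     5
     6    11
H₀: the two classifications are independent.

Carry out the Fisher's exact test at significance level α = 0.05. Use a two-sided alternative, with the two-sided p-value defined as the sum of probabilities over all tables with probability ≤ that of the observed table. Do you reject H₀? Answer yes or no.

Margins: r₁=11, r₂=17, c₁=12, c₂=16, n=28
p_obs = C(11,6)·C(17,6)/C(28,12); sum pmf over tables with pmf ≤ p_obs
p-value (two-sided) = 0.44095
At α=0.05: p ≥ α → fail to reject H₀

reject H₀: no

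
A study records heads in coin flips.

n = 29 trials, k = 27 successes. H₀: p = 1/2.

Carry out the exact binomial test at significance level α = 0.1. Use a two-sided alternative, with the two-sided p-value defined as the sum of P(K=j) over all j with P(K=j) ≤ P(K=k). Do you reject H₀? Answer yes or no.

Exact binomial: n=29, k=27, p₀=1/2=0.5000
P(X=j) = C(n,j)·p₀^j·(1−p₀)^(n−j); p = Σ P(X=j) over j with P(X=j) ≤ P(X=27)
p-value (two-sided) = 0.00000
At α=0.1: p < α → reject H₀

reject H₀: yes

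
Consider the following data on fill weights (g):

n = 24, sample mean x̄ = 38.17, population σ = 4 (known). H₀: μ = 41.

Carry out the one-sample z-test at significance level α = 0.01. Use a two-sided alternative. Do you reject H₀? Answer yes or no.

SE = σ/√n = 4/√24 = 0.8165
z = (x̄−μ₀)/SE = (38.17−41)/0.8165 = -3.4660
p-value (two-sided) = 0.00053
At α=0.01: p < α → reject H₀

reject H₀: yes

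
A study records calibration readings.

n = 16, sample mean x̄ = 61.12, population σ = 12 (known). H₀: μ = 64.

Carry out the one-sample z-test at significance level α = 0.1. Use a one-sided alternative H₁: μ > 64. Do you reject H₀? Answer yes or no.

SE = σ/√n = 12/√16 = 3.0000
z = (x̄−μ₀)/SE = (61.12−64)/3.0000 = -0.9600
p-value (one-sided, H₁ greater) = 0.83147
At α=0.1: p ≥ α → fail to reject H₀

reject H₀: no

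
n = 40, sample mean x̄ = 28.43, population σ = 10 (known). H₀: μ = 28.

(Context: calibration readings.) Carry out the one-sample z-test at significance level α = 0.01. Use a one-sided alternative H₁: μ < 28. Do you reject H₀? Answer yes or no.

SE = σ/√n = 10/√40 = 1.5811
z = (x̄−μ₀)/SE = (28.43−28)/1.5811 = 0.2720
p-value (one-sided, H₁ less) = 0.60717
At α=0.01: p ≥ α → fail to reject H₀

reject H₀: no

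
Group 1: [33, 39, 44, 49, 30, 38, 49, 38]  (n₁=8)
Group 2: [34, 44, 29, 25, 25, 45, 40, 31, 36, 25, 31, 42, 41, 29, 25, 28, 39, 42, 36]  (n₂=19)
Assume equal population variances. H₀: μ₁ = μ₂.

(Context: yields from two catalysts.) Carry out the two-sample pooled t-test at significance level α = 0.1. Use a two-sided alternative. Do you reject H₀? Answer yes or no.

x̄₁=40.000, s₁=6.928, n₁=8
x̄₂=34.053, s₂=7.051, n₂=19
s_p² = [7·6.928² + 18·7.051²]/25 = 49.2379
SE = √(s_p²·(1/8+1/19)) = 2.9574
t = (40.000−34.053)/2.9574 = 2.0110
df = 25
p-value (two-sided) = 0.05522
At α=0.1: p < α → reject H₀

reject H₀: yes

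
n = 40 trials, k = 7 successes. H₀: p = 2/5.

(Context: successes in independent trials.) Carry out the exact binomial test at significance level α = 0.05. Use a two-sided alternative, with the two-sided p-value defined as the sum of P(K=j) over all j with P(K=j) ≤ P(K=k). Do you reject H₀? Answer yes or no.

Exact binomial: n=40, k=7, p₀=2/5=0.4000
P(X=j) = C(n,j)·p₀^j·(1−p₀)^(n−j); p = Σ P(X=j) over j with P(X=j) ≤ P(X=7)
p-value (two-sided) = 0.00327
At α=0.05: p < α → reject H₀

reject H₀: yes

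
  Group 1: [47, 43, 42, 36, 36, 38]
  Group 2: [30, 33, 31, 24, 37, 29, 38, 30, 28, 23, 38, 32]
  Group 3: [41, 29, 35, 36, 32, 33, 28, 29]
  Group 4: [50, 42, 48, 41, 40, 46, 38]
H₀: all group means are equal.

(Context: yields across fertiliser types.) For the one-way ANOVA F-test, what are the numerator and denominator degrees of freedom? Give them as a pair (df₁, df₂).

k = 4 groups, N = 33 total
df = (k−1, N−k) = (4−1, 33−4) = (3, 29)

degrees of freedom = [3, 29]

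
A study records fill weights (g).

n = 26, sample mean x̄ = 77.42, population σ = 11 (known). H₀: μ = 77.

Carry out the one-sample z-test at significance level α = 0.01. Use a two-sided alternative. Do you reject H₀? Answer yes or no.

SE = σ/√n = 11/√26 = 2.1573
z = (x̄−μ₀)/SE = (77.42−77)/2.1573 = 0.1947
p-value (two-sided) = 0.84564
At α=0.01: p ≥ α → fail to reject H₀

reject H₀: no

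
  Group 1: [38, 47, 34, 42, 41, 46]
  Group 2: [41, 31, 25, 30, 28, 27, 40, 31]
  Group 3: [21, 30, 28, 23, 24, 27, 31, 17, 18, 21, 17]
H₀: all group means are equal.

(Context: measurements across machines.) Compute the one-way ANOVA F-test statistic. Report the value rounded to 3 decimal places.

Group means [41.33, 31.62, 23.36], grand mean 30.320
SSB = Σnᵢ(x̄ᵢ−x̄)² = 1273.686; SSW = ΣΣ(x−x̄ᵢ)² = 617.754
MSB = 1273.686/2 = 636.8431; MSW = 617.754/22 = 28.0797
F = MSB/MSW = 22.6798
df = (2, 22)

test statistic = 22.680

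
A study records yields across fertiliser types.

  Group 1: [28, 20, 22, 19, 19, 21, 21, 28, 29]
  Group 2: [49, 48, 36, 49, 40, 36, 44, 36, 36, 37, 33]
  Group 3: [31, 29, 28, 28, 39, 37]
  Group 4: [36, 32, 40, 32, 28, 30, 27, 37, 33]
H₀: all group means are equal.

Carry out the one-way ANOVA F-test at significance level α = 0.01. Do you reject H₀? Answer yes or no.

reject H₀: yes

Group means [23.00, 40.36, 32.00, 32.78], grand mean 32.514
SSB = Σnᵢ(x̄ᵢ−x̄)² = 1494.642; SSW = ΣΣ(x−x̄ᵢ)² = 760.101
MSB = 1494.642/3 = 498.2139; MSW = 760.101/31 = 24.5194
F = MSB/MSW = 20.3192
df = (3, 31)
p-value (upper-tail) = 0.00000
At α=0.01: p < α → reject H₀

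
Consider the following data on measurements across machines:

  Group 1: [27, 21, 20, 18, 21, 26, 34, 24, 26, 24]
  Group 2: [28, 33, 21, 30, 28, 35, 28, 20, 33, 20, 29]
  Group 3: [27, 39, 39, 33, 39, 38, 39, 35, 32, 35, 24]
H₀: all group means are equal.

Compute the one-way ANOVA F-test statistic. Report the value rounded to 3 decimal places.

Group means [24.10, 27.73, 34.55], grand mean 28.938
SSB = Σnᵢ(x̄ᵢ−x̄)² = 596.066; SSW = ΣΣ(x−x̄ᵢ)² = 735.809
MSB = 596.066/2 = 298.0330; MSW = 735.809/29 = 25.3727
F = MSB/MSW = 11.7462
df = (2, 29)

test statistic = 11.746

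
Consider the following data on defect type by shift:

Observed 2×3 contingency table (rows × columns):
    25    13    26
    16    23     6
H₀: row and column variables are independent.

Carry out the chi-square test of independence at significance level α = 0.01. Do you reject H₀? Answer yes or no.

Row totals [64, 45], col totals [41, 36, 32], n=109
χ² = (25−24.07)²/24.07 + (13−21.14)²/21.14 + (26−18.79)²/18.79 + (16−16.93)²/16.93 + (23−14.86)²/14.86 + (6−13.21)²/13.21 = 14.3783
df = 2
p-value (upper-tail) = 0.00075
At α=0.01: p < α → reject H₀

reject H₀: yes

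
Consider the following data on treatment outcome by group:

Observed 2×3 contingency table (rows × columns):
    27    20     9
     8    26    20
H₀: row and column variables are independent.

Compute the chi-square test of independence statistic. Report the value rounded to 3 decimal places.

test statistic = 15.238

Row totals [56, 54], col totals [35, 46, 29], n=110
χ² = (27−17.82)²/17.82 + (20−23.42)²/23.42 + (9−14.76)²/14.76 + (8−17.18)²/17.18 + (26−22.58)²/22.58 + (20−14.24)²/14.24 = 15.2380
df = 2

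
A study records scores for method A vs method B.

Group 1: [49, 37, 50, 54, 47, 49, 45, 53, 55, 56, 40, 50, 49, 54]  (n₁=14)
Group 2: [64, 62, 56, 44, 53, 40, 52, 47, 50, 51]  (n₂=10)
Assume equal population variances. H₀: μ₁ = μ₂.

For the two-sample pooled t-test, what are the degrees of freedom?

df = n₁ + n₂ − 2 = 14 + 10 − 2 = 22

degrees of freedom = 22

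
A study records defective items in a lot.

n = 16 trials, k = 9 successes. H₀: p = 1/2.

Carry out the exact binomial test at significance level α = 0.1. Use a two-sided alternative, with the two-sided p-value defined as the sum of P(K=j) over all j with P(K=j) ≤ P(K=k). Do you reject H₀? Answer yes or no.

Exact binomial: n=16, k=9, p₀=1/2=0.5000
P(X=j) = C(n,j)·p₀^j·(1−p₀)^(n−j); p = Σ P(X=j) over j with P(X=j) ≤ P(X=9)
p-value (two-sided) = 0.80362
At α=0.1: p ≥ α → fail to reject H₀

reject H₀: no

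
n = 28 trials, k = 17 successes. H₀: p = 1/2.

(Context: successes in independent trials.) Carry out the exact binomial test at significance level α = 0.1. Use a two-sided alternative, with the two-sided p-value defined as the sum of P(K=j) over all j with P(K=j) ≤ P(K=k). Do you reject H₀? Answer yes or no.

Exact binomial: n=28, k=17, p₀=1/2=0.5000
P(X=j) = C(n,j)·p₀^j·(1−p₀)^(n−j); p = Σ P(X=j) over j with P(X=j) ≤ P(X=17)
p-value (two-sided) = 0.34493
At α=0.1: p ≥ α → fail to reject H₀

reject H₀: no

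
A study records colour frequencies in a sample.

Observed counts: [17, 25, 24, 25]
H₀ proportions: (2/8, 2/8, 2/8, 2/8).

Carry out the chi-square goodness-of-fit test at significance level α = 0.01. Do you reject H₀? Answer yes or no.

reject H₀: no

n = 91; E_i = n·p_i = [22.75, 22.75, 22.75, 22.75]
χ² = (17−22.75)²/22.75 + (25−22.75)²/22.75 + (24−22.75)²/22.75 + (25−22.75)²/22.75 = 1.9670
df = 3
p-value (upper-tail) = 0.57928
At α=0.01: p ≥ α → fail to reject H₀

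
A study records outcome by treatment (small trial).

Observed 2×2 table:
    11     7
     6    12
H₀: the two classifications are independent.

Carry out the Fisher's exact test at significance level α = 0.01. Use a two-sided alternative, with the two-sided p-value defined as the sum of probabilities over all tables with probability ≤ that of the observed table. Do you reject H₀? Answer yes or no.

reject H₀: no

Margins: r₁=18, r₂=18, c₁=17, c₂=19, n=36
p_obs = C(18,11)·C(18,6)/C(36,17); sum pmf over tables with pmf ≤ p_obs
p-value (two-sided) = 0.18114
At α=0.01: p ≥ α → fail to reject H₀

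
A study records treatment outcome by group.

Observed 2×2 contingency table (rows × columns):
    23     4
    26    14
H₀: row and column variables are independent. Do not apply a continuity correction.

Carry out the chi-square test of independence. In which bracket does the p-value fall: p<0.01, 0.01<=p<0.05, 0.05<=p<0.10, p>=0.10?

Row totals [27, 40], col totals [49, 18], n=67
χ² = (23−19.75)²/19.75 + (4−7.25)²/7.25 + (26−29.25)²/29.25 + (14−10.75)²/10.75 = 3.3427
df = 1
p-value (upper-tail) = 0.06750
→ bracket: 0.05<=p<0.10

p-value bracket: 0.05<=p<0.10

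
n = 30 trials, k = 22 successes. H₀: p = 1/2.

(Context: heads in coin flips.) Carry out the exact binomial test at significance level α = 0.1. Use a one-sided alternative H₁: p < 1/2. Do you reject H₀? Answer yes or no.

Exact binomial: n=30, k=22, p₀=1/2=0.5000
P(X≤22) from Σ C(n,i)·p₀^i·(1−p₀)^(n−i)
p-value (one-sided, H₁ less) = 0.99739
At α=0.1: p ≥ α → fail to reject H₀

reject H₀: no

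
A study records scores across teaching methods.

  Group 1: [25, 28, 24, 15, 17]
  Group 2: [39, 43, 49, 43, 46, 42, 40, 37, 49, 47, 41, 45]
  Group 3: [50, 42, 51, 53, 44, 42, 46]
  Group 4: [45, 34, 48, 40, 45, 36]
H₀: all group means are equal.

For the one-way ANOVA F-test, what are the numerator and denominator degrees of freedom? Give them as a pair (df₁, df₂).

k = 4 groups, N = 30 total
df = (k−1, N−k) = (4−1, 30−4) = (3, 26)

degrees of freedom = [3, 26]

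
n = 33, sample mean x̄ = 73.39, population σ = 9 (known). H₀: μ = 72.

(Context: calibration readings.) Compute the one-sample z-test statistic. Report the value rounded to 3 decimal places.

SE = σ/√n = 9/√33 = 1.5667
z = (x̄−μ₀)/SE = (73.39−72)/1.5667 = 0.8872

test statistic = 0.887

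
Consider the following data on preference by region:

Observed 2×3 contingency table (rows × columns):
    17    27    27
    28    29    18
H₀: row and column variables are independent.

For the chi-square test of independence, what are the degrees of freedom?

degrees of freedom = 2

df = (r−1)(c−1) = (2−1)·(3−1) = 2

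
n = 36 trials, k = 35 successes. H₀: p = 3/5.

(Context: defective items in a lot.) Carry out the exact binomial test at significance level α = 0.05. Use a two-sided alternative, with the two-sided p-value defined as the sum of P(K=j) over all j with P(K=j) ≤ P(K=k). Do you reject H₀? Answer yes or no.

Exact binomial: n=36, k=35, p₀=3/5=0.6000
P(X=j) = C(n,j)·p₀^j·(1−p₀)^(n−j); p = Σ P(X=j) over j with P(X=j) ≤ P(X=35)
p-value (two-sided) = 0.00000
At α=0.05: p < α → reject H₀

reject H₀: yes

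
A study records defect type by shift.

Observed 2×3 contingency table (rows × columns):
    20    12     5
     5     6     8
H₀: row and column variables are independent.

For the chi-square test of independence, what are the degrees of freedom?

degrees of freedom = 2

df = (r−1)(c−1) = (2−1)·(3−1) = 2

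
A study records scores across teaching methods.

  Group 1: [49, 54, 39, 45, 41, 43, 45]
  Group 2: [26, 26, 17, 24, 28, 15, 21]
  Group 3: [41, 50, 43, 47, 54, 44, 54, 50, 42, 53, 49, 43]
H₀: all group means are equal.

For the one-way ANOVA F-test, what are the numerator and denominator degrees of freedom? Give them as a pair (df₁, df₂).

degrees of freedom = [2, 23]

k = 3 groups, N = 26 total
df = (k−1, N−k) = (3−1, 26−3) = (2, 23)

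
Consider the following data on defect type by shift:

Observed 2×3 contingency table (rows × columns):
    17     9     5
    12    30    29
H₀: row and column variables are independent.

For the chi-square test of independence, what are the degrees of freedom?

df = (r−1)(c−1) = (2−1)·(3−1) = 2

degrees of freedom = 2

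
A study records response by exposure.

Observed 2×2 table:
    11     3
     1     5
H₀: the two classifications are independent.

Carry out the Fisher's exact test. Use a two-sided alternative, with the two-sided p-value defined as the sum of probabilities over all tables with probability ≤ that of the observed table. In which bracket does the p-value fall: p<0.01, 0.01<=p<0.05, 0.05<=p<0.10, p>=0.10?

Margins: r₁=14, r₂=6, c₁=12, c₂=8, n=20
p_obs = C(14,11)·C(6,1)/C(20,12); sum pmf over tables with pmf ≤ p_obs
p-value (two-sided) = 0.01806
→ bracket: 0.01<=p<0.05

p-value bracket: 0.01<=p<0.05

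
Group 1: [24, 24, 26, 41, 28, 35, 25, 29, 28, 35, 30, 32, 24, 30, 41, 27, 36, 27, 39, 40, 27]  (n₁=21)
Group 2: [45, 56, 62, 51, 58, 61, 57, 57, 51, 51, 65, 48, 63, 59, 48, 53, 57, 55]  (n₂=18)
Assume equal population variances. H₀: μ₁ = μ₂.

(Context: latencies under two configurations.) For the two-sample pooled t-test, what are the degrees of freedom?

df = n₁ + n₂ − 2 = 21 + 18 − 2 = 37

degrees of freedom = 37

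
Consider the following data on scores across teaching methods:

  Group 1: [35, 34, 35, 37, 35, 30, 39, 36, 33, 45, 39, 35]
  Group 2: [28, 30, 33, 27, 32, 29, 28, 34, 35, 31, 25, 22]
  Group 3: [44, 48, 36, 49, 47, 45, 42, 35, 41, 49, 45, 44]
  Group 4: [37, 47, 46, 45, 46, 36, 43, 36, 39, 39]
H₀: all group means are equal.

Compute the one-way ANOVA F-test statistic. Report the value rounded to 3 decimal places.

test statistic = 27.300

Group means [36.08, 29.50, 43.75, 41.40], grand mean 37.522
SSB = Σnᵢ(x̄ᵢ−x̄)² = 1412.912; SSW = ΣΣ(x−x̄ᵢ)² = 724.567
MSB = 1412.912/3 = 470.9705; MSW = 724.567/42 = 17.2516
F = MSB/MSW = 27.3001
df = (3, 42)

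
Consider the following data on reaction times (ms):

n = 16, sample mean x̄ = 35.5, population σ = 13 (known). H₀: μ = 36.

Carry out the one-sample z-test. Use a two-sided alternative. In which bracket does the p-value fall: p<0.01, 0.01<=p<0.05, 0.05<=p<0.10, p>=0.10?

SE = σ/√n = 13/√16 = 3.2500
z = (x̄−μ₀)/SE = (35.5−36)/3.2500 = -0.1538
p-value (two-sided) = 0.87773
→ bracket: p>=0.10

p-value bracket: p>=0.10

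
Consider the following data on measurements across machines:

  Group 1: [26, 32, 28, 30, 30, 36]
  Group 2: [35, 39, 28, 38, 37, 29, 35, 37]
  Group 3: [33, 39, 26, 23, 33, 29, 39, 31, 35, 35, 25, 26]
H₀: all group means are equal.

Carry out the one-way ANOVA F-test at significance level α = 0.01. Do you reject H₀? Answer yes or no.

reject H₀: no

Group means [30.33, 34.75, 31.17], grand mean 32.077
SSB = Σnᵢ(x̄ᵢ−x̄)² = 85.346; SSW = ΣΣ(x−x̄ᵢ)² = 498.500
MSB = 85.346/2 = 42.6731; MSW = 498.500/23 = 21.6739
F = MSB/MSW = 1.9689
df = (2, 23)
p-value (upper-tail) = 0.16245
At α=0.01: p ≥ α → fail to reject H₀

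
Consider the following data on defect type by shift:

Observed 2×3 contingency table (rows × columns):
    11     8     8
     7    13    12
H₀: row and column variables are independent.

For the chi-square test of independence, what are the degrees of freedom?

degrees of freedom = 2

df = (r−1)(c−1) = (2−1)·(3−1) = 2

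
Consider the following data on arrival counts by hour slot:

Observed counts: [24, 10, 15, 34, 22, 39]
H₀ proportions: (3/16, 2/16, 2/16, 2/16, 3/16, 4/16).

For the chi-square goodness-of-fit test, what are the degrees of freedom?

df = k − 1 = 6 − 1 = 5

degrees of freedom = 5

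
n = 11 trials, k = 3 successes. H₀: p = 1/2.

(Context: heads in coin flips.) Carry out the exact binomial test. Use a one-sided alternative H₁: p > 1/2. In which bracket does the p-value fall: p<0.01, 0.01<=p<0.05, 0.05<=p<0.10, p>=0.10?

Exact binomial: n=11, k=3, p₀=1/2=0.5000
P(X≥3) from Σ C(n,i)·p₀^i·(1−p₀)^(n−i)
p-value (one-sided, H₁ greater) = 0.96729
→ bracket: p>=0.10

p-value bracket: p>=0.10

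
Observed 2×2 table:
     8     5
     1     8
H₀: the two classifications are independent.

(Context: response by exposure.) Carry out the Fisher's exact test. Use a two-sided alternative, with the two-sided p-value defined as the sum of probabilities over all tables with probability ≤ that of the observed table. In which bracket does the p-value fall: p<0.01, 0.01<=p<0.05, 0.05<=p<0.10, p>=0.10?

p-value bracket: 0.01<=p<0.05

Margins: r₁=13, r₂=9, c₁=9, c₂=13, n=22
p_obs = C(13,8)·C(9,1)/C(22,9); sum pmf over tables with pmf ≤ p_obs
p-value (two-sided) = 0.03061
→ bracket: 0.01<=p<0.05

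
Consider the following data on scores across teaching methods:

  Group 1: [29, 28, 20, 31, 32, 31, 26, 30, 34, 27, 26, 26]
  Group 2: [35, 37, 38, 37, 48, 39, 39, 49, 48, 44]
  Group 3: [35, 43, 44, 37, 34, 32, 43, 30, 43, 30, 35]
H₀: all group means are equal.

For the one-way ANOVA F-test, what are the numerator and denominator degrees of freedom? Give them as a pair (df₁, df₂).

k = 3 groups, N = 33 total
df = (k−1, N−k) = (3−1, 33−3) = (2, 30)

degrees of freedom = [2, 30]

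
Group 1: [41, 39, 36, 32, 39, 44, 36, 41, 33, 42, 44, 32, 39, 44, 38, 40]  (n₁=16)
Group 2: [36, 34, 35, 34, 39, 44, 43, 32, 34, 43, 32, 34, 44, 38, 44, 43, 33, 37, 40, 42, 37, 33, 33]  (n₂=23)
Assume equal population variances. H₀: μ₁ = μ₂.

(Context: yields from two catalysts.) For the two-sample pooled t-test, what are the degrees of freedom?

df = n₁ + n₂ − 2 = 16 + 23 − 2 = 37

degrees of freedom = 37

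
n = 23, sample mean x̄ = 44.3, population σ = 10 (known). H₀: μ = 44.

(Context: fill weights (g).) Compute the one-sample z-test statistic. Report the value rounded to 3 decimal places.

SE = σ/√n = 10/√23 = 2.0851
z = (x̄−μ₀)/SE = (44.3−44)/2.0851 = 0.1439

test statistic = 0.144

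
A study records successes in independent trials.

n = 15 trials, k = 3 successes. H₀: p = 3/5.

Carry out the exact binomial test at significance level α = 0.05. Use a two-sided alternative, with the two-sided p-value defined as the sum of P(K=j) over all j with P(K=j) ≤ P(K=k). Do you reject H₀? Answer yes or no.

Exact binomial: n=15, k=3, p₀=3/5=0.6000
P(X=j) = C(n,j)·p₀^j·(1−p₀)^(n−j); p = Σ P(X=j) over j with P(X=j) ≤ P(X=3)
p-value (two-sided) = 0.00240
At α=0.05: p < α → reject H₀

reject H₀: yes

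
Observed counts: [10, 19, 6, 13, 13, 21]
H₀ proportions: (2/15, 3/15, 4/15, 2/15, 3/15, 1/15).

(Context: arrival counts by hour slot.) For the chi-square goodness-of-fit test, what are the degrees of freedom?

df = k − 1 = 6 − 1 = 5

degrees of freedom = 5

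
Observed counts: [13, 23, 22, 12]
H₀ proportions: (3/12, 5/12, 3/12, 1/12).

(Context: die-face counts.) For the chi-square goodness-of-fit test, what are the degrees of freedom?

degrees of freedom = 3

df = k − 1 = 4 − 1 = 3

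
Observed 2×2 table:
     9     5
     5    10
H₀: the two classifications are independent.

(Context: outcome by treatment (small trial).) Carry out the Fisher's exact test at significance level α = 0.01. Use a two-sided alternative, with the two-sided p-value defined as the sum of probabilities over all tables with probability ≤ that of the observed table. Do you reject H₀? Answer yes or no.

Margins: r₁=14, r₂=15, c₁=14, c₂=15, n=29
p_obs = C(14,9)·C(15,5)/C(29,14); sum pmf over tables with pmf ≤ p_obs
p-value (two-sided) = 0.14311
At α=0.01: p ≥ α → fail to reject H₀

reject H₀: no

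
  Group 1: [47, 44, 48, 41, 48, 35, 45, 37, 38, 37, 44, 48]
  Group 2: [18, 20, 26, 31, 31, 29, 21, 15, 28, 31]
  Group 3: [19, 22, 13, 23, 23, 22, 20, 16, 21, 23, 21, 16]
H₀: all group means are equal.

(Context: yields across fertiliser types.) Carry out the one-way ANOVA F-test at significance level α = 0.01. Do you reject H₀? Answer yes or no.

reject H₀: yes

Group means [42.67, 25.00, 19.92], grand mean 29.441
SSB = Σnᵢ(x̄ᵢ−x̄)² = 3384.799; SSW = ΣΣ(x−x̄ᵢ)² = 703.583
MSB = 3384.799/2 = 1692.3995; MSW = 703.583/31 = 22.6962
F = MSB/MSW = 74.5674
df = (2, 31)
p-value (upper-tail) = 0.00000
At α=0.01: p < α → reject H₀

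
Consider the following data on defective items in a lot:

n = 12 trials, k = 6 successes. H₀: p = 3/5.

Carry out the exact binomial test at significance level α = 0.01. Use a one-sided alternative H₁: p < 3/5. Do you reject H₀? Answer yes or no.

Exact binomial: n=12, k=6, p₀=3/5=0.6000
P(X≤6) from Σ C(n,i)·p₀^i·(1−p₀)^(n−i)
p-value (one-sided, H₁ less) = 0.33479
At α=0.01: p ≥ α → fail to reject H₀

reject H₀: no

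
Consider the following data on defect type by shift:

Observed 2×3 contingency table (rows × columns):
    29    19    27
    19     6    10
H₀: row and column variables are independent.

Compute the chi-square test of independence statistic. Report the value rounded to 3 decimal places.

test statistic = 2.430

Row totals [75, 35], col totals [48, 25, 37], n=110
χ² = (29−32.73)²/32.73 + (19−17.05)²/17.05 + (27−25.23)²/25.23 + (19−15.27)²/15.27 + (6−7.95)²/7.95 + (10−11.77)²/11.77 = 2.4300
df = 2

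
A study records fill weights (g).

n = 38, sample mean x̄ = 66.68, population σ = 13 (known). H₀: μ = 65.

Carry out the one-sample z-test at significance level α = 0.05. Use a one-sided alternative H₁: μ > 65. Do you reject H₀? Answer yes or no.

reject H₀: no

SE = σ/√n = 13/√38 = 2.1089
z = (x̄−μ₀)/SE = (66.68−65)/2.1089 = 0.7966
p-value (one-sided, H₁ greater) = 0.21283
At α=0.05: p ≥ α → fail to reject H₀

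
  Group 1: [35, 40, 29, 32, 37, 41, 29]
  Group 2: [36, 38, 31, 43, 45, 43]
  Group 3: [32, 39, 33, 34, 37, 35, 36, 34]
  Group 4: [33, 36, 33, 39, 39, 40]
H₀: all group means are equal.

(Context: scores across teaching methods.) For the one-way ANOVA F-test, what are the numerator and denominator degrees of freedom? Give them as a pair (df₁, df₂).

degrees of freedom = [3, 23]

k = 4 groups, N = 27 total
df = (k−1, N−k) = (4−1, 27−4) = (3, 23)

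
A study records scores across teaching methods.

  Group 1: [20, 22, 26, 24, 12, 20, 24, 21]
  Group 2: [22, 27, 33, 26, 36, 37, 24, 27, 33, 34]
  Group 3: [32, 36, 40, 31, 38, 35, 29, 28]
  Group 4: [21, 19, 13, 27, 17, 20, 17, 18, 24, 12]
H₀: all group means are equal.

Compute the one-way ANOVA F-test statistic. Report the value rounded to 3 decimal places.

test statistic = 20.230

Group means [21.12, 29.90, 33.62, 18.80], grand mean 25.694
SSB = Σnᵢ(x̄ᵢ−x̄)² = 1322.389; SSW = ΣΣ(x−x̄ᵢ)² = 697.250
MSB = 1322.389/3 = 440.7963; MSW = 697.250/32 = 21.7891
F = MSB/MSW = 20.2302
df = (3, 32)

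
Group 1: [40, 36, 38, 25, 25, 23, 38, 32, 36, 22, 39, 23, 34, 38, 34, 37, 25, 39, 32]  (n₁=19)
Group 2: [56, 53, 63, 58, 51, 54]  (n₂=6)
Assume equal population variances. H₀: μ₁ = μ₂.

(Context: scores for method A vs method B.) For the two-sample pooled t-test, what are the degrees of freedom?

df = n₁ + n₂ − 2 = 19 + 6 − 2 = 23

degrees of freedom = 23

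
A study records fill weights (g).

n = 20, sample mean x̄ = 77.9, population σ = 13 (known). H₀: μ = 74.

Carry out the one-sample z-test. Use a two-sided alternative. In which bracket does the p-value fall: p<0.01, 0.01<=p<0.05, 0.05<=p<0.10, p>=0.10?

SE = σ/√n = 13/√20 = 2.9069
z = (x̄−μ₀)/SE = (77.9−74)/2.9069 = 1.3416
p-value (two-sided) = 0.17971
→ bracket: p>=0.10

p-value bracket: p>=0.10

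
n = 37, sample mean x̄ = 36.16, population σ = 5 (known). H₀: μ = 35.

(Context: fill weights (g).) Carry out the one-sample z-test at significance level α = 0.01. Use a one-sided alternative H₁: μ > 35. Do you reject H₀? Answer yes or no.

reject H₀: no

SE = σ/√n = 5/√37 = 0.8220
z = (x̄−μ₀)/SE = (36.16−35)/0.8220 = 1.4112
p-value (one-sided, H₁ greater) = 0.07909
At α=0.01: p ≥ α → fail to reject H₀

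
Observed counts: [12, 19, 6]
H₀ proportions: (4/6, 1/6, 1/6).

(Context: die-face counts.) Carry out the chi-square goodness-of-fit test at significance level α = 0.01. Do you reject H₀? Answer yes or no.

n = 37; E_i = n·p_i = [24.67, 6.17, 6.17]
χ² = (12−24.67)²/24.67 + (19−6.17)²/6.17 + (6−6.17)²/6.17 = 33.2162
df = 2
p-value (upper-tail) = 0.00000
At α=0.01: p < α → reject H₀

reject H₀: yes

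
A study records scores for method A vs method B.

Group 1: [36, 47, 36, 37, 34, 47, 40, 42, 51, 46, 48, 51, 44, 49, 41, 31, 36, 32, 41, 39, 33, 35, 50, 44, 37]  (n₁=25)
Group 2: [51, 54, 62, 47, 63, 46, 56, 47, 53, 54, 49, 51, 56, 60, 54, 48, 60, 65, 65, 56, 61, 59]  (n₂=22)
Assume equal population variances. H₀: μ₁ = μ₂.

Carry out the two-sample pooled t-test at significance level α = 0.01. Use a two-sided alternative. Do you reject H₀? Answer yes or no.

reject H₀: yes

x̄₁=41.080, s₁=6.298, n₁=25
x̄₂=55.318, s₂=5.971, n₂=22
s_p² = [24·6.298² + 21·5.971²]/45 = 37.7914
SE = √(s_p²·(1/25+1/22)) = 1.7971
t = (41.080−55.318)/1.7971 = -7.9230
df = 45
p-value (two-sided) = 0.00000
At α=0.01: p < α → reject H₀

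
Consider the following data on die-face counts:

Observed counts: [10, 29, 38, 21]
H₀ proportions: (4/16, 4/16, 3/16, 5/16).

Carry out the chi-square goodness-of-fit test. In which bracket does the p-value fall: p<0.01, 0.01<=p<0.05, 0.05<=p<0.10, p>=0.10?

p-value bracket: p<0.01

n = 98; E_i = n·p_i = [24.50, 24.50, 18.38, 30.62]
χ² = (10−24.50)²/24.50 + (29−24.50)²/24.50 + (38−18.38)²/18.38 + (21−30.62)²/30.62 = 33.3932
df = 3
p-value (upper-tail) = 0.00000
→ bracket: p<0.01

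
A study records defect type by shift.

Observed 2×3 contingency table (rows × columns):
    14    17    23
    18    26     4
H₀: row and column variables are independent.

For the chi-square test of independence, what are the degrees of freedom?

df = (r−1)(c−1) = (2−1)·(3−1) = 2

degrees of freedom = 2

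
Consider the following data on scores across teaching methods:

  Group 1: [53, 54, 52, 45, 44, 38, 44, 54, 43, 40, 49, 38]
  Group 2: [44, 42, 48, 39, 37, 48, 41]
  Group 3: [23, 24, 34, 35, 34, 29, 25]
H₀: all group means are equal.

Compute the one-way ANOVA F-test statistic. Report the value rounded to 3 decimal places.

Group means [46.17, 42.71, 29.14], grand mean 40.654
SSB = Σnᵢ(x̄ᵢ−x̄)² = 1321.932; SSW = ΣΣ(x−x̄ᵢ)² = 673.952
MSB = 1321.932/2 = 660.9661; MSW = 673.952/23 = 29.3023
F = MSB/MSW = 22.5568
df = (2, 23)

test statistic = 22.557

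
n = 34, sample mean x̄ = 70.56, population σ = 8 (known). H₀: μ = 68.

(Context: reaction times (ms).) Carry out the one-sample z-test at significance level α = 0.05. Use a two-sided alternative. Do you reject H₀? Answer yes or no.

SE = σ/√n = 8/√34 = 1.3720
z = (x̄−μ₀)/SE = (70.56−68)/1.3720 = 1.8659
p-value (two-sided) = 0.06205
At α=0.05: p ≥ α → fail to reject H₀

reject H₀: no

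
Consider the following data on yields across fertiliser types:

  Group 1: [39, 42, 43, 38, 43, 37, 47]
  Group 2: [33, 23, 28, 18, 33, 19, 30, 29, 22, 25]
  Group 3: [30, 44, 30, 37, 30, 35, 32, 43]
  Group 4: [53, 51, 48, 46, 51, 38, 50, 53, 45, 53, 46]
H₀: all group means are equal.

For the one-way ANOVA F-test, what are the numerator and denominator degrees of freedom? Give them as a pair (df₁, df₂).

k = 4 groups, N = 36 total
df = (k−1, N−k) = (4−1, 36−4) = (3, 32)

degrees of freedom = [3, 32]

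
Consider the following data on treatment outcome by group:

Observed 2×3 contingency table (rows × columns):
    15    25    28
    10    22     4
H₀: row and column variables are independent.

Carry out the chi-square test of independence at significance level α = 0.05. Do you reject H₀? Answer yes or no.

reject H₀: yes

Row totals [68, 36], col totals [25, 47, 32], n=104
χ² = (15−16.35)²/16.35 + (25−30.73)²/30.73 + (28−20.92)²/20.92 + (10−8.65)²/8.65 + (22−16.27)²/16.27 + (4−11.08)²/11.08 = 10.3226
df = 2
p-value (upper-tail) = 0.00573
At α=0.05: p < α → reject H₀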